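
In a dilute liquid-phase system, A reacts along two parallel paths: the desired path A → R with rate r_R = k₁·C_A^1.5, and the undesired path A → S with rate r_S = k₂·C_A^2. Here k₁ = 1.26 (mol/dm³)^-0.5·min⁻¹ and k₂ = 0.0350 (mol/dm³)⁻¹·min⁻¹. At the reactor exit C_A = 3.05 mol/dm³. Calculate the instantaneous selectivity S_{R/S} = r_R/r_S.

20.6

S_{R/S} = r_R/r_S = (k₁·C_A^1.5)/(k₂·C_A^2) = (k₁/k₂)·C_A^-0.5.
= (1.26×3.050^1.5) / (0.0350×3.050^2) = 6.712/0.3256 = 20.6.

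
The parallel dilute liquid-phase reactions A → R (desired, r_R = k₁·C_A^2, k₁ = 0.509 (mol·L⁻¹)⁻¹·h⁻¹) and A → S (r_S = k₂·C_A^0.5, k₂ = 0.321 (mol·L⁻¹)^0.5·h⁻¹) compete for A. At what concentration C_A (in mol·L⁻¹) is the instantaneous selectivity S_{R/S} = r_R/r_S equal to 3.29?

S_{R/S} = (k₁/k₂)·C_A^1.5 ⇒ C_A = (S·k₂/k₁)^(1/1.5).
= (3.29×0.321/0.509)^(0.6667) = (2.075)^(0.6667) = 1.63 mol·L⁻¹.

1.63 mol·L⁻¹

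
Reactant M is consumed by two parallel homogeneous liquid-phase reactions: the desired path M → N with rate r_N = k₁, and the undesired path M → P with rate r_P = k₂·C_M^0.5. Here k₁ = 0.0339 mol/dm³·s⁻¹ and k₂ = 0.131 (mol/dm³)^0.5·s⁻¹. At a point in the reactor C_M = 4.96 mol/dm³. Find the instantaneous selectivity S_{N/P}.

0.116

S_{N/P} = r_N/r_P = (k₁)/(k₂·C_M^0.5) = (k₁/k₂)·C_M^-0.5.
= (0.0339) / (0.131×4.960^0.5) = 0.03390/0.2918 = 0.116.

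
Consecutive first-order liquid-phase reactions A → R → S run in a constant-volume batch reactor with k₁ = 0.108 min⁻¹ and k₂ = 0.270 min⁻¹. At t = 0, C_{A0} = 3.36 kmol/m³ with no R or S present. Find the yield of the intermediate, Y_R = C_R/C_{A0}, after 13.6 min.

Solving the coupled first-order balances gives C_R(t) = [k₁/(k₂−k₁)]·C_{A0}·(e^(−k₁t) − e^(−k₂t)).
e^(−k₁t) = e^(−0.108×13.6) = e^(−1.469) = 0.2302; e^(−k₂t) = e^(−3.672) = 0.02543.
C_R = 0.108×3.36/(0.270−0.108) × (0.2302−0.02543) = 2.240×0.2048 = 0.4587 kmol/m³.
Y_R = C_R/C_{A0} = 0.4587/3.36 = 0.137.

0.137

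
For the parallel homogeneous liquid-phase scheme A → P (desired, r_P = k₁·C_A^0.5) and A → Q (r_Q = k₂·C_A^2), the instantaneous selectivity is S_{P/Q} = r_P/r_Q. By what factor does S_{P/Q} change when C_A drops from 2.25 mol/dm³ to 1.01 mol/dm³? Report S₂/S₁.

3.33

S_{P/Q} = (k₁/k₂)·C_A^-1.5, so S₂/S₁ = (C_{A,2}/C_{A,1})^-1.5.
= (1.01/2.25)^(-1.5) = (0.4489)^(-1.5) = 3.33.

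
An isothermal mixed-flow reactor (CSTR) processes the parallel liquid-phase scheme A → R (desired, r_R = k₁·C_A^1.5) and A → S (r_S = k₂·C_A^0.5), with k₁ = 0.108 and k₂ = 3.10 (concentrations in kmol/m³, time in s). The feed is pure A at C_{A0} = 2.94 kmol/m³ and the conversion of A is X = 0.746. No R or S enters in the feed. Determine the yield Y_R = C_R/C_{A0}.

0.0189

Exit C_A = C_{A0}(1−X) = 2.94×0.254 = 0.7468 kmol/m³.
Rates in a CSTR are evaluated at the outlet concentration: r_R = 0.108×0.7468^1.5 = 0.06969, r_S = 3.10×0.7468^0.5 = 2.679.
Fraction of consumed A going to R: r_R/(r_R+r_S) = 0.02536.
C_R = 0.02536·C_{A0}·X = 0.02536×2.94×0.746 = 0.0556 kmol/m³; Y_R = C_R/C_{A0} = 0.0189.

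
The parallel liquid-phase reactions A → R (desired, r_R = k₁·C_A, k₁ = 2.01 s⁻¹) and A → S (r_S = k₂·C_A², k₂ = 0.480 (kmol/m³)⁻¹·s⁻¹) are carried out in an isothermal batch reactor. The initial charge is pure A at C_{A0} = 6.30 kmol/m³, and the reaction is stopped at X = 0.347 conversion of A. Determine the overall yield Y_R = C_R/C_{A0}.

C_A = C_{A0}(1−X) = 4.114 kmol/m³.
Along a PFR/batch, dC_R/dC_A = −r_R/(r_R+r_S) = −k₁/(k₁+k₂·C_A).
Integrating from C_{A0} to C_A: C_R = (2.01/0.480)·ln[(2.01+0.480·6.30)/(2.01+0.480·4.11)] = 4.188·ln(5.034/3.985) = 0.9789 kmol/m³.
Y_R = C_R/C_{A0} = 0.9789/6.30 = 0.155.

0.155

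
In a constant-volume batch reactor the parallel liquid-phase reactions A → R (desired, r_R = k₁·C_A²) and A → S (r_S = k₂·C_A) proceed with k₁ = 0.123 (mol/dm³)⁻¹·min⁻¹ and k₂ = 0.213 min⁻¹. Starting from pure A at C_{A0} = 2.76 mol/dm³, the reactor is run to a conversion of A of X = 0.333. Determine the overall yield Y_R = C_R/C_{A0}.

0.189

C_A = C_{A0}(1−X) = 1.841 mol/dm³.
Along a PFR/batch, dC_S/dC_A = −r_S/(r_R+r_S) = −k₂/(k₂+k₁·C_A).
Integrating from C_{A0} to C_A: C_S = (0.213/0.123)·ln[(0.213+0.123·2.76)/(0.213+0.123·1.84)] = 1.732·ln(0.5525/0.4394) = 0.3964 mol/dm³.
Then C_R = (C_{A0}−C_A) − C_S = 0.9191 − 0.3964 = 0.5226 mol/dm³.
Y_R = C_R/C_{A0} = 0.5226/2.76 = 0.189.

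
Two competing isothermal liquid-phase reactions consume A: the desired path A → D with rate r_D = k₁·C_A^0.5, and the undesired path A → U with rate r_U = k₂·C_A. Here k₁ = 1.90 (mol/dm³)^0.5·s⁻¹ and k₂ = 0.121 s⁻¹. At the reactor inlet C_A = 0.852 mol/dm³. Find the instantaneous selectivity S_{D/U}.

S_{D/U} = r_D/r_U = (k₁·C_A^0.5)/(k₂·C_A) = (k₁/k₂)·C_A^-0.5.
= (1.90×0.8520^0.5) / (0.121×0.8520) = 1.754/0.1031 = 17.0.
The undesired path is higher order in A, so low C_A (CSTR or dilute feed) favours D.

17.0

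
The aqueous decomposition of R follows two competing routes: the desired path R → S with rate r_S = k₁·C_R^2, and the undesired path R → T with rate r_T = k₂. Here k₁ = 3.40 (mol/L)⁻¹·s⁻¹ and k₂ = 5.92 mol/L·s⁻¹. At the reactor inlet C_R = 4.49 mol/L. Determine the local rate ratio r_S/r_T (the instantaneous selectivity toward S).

S_{S/T} = r_S/r_T = (k₁·C_R^2)/(k₂) = (k₁/k₂)·C_R^2.
= (3.40×4.490^2) / (5.92) = 68.54/5.920 = 11.6.

11.6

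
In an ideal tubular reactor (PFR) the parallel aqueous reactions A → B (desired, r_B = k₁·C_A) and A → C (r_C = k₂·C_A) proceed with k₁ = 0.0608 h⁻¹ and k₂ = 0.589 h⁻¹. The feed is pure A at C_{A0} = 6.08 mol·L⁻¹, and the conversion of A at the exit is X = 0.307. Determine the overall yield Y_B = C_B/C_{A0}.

C_A = C_{A0}(1−X) = 4.213 mol·L⁻¹.
Both paths are first order in A, so the instantaneous fraction to B is constant: dC_B/d(−C_A) = k₁/(k₁+k₂) = 0.09357.
C_B = 0.09357·(C_{A0}−C_A) = 0.09357×1.867 = 0.175 mol·L⁻¹.
Y_B = C_B/C_{A0} = 0.1746/6.08 = 0.0287.

0.0287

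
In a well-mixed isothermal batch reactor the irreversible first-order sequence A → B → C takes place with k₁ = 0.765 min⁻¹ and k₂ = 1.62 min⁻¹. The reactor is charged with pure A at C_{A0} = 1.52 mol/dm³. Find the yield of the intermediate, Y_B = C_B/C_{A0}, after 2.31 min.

For first-order series with pure A initially, C_B(t) = k₁C_{A0}/(k₂−k₁)·(e^(−k₁t) − e^(−k₂t)).
e^(−k₁t) = e^(−0.765×2.31) = e^(−1.767) = 0.1708; e^(−k₂t) = e^(−3.742) = 0.02370.
C_B = 0.765×1.52/(1.62−0.765) × (0.1708−0.02370) = 1.360×0.1471 = 0.2001 mol/dm³.
Y_B = C_B/C_{A0} = 0.2001/1.52 = 0.132.

0.132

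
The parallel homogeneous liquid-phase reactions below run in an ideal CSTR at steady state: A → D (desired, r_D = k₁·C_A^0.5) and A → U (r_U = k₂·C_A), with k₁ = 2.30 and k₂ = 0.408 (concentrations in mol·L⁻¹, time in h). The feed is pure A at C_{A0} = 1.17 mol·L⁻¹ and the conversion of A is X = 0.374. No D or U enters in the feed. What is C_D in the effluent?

0.380 mol·L⁻¹

Exit C_A = C_{A0}(1−X) = 1.17×0.626 = 0.7324 mol·L⁻¹.
A CSTR operates uniformly at the exit composition, giving r_D = 1.968 and r_U = 0.2988 (each k·C_A^n at C_A = 0.7324).
Fraction of consumed A going to D: r_D/(r_D+r_U) = 0.8682.
C_D = 0.8682·C_{A0}·X = 0.8682×1.17×0.374 = 0.380 mol·L⁻¹.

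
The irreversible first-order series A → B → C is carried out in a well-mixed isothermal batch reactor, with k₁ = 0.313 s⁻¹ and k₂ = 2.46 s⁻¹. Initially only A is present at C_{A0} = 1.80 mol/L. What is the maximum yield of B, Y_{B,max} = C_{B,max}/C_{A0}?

For a first-order series the maximum intermediate yield is C_{B,max}/C_{A0} = (k₁/k₂)^[k₂/(k₂−k₁)].
= (0.313/2.46)^(2.46/(2.46−0.313)) = (0.1272)^(1.146) = 0.09421.

0.0942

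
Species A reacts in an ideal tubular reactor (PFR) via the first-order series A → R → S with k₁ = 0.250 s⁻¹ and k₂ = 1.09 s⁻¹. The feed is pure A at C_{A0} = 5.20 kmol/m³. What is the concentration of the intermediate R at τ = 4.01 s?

The intermediate concentration in a first-order A→B→C sequence is C_R = k₁C_{A0}(e^(−k₁τ) − e^(−k₂τ))/(k₂−k₁).
e^(−k₁τ) = e^(−0.250×4.01) = e^(−1.002) = 0.3670; e^(−k₂τ) = e^(−4.371) = 0.01264.
C_R = 0.250×5.20/(1.09−0.250) × (0.3670−0.01264) = 1.548×0.3543 = 0.5484 kmol/m³.

0.548 kmol/m³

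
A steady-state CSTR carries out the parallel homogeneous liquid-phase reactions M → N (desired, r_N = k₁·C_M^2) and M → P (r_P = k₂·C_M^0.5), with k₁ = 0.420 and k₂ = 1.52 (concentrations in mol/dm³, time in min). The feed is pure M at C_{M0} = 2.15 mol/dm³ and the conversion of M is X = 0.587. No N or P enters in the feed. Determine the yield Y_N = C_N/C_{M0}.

Exit C_M = C_{M0}(1−X) = 2.15×0.413 = 0.8880 mol/dm³.
Rates in a CSTR are evaluated at the outlet concentration: r_N = 0.420×0.8880^2 = 0.3312, r_P = 1.52×0.8880^0.5 = 1.432.
Fraction of consumed M going to N: r_N/(r_N+r_P) = 0.1878.
C_N = 0.1878·C_{M0}·X = 0.1878×2.15×0.587 = 0.237 mol/dm³; Y_N = C_N/C_{M0} = 0.110.

0.110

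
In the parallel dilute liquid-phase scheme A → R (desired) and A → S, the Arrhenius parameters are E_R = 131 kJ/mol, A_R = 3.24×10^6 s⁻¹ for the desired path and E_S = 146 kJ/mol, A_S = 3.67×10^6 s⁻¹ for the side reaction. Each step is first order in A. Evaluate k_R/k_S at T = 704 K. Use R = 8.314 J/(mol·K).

k_R/k_S = (A_R/A_S)·exp[−(E_R−E_S)/(RT)] = (A_R/A_S)·exp[(E_S−E_R)/(RT)].
(E_S−E_R)/(RT) = (146−131)×10³/(8.314×704) = 15000/5853 = 2.563.
k_R/k_S = (3.24×10^6/3.67×10^6)·exp(2.563) = 0.8828 × 12.97 = 11.5.

11.5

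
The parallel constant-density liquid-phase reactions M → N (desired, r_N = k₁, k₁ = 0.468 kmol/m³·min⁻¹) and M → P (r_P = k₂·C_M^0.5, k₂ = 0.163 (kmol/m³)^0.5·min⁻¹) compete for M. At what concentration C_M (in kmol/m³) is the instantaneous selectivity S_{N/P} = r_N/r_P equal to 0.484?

S_{N/P} = (k₁/k₂)·C_M^-0.5 ⇒ C_M = (S·k₂/k₁)^(-2).
= (0.484×0.163/0.468)^(-2) = (0.1686)^(-2) = 35.2 kmol/m³.

35.2 kmol/m³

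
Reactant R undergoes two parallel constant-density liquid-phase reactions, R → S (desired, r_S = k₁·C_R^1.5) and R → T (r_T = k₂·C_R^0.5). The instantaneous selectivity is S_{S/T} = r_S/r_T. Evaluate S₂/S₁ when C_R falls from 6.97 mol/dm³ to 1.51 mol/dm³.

0.217

S_{S/T} = (k₁/k₂)·C_R, so S₂/S₁ = (C_{R,2}/C_{R,1}).
= 1.51/6.97 = 0.217.
Selectivity toward S falls as C_R falls — high-concentration operation is favoured.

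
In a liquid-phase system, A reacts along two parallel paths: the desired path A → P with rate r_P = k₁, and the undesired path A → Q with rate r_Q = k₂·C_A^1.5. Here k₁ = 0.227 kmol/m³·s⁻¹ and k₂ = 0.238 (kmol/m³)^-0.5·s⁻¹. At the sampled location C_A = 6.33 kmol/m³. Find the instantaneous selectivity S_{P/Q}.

S_{P/Q} = r_P/r_Q = (k₁)/(k₂·C_A^1.5) = (k₁/k₂)·C_A^-1.5.
= (0.227) / (0.238×6.330^1.5) = 0.2270/3.790 = 0.0599.

0.0599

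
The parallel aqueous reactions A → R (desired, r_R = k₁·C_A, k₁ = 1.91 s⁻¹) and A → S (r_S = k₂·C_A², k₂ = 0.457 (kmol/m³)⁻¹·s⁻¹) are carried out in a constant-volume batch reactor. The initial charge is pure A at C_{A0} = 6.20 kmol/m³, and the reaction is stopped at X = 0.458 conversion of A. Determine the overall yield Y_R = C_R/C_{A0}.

0.215

C_A = C_{A0}(1−X) = 3.360 kmol/m³.
Along a PFR/batch, dC_R/dC_A = −r_R/(r_R+r_S) = −k₁/(k₁+k₂·C_A).
Integrating from C_{A0} to C_A: C_R = (1.91/0.457)·ln[(1.91+0.457·6.20)/(1.91+0.457·3.36)] = 4.179·ln(4.743/3.446) = 1.336 kmol/m³.
Y_R = C_R/C_{A0} = 1.336/6.20 = 0.215.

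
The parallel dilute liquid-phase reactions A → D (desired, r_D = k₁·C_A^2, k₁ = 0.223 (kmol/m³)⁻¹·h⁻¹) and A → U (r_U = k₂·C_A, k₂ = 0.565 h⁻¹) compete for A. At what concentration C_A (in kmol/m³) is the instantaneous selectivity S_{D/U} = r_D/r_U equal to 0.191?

0.484 kmol/m³

S_{D/U} = (k₁/k₂)·C_A ⇒ C_A = S·k₂/k₁.
= 0.191×0.565/0.223 = 0.484 kmol/m³.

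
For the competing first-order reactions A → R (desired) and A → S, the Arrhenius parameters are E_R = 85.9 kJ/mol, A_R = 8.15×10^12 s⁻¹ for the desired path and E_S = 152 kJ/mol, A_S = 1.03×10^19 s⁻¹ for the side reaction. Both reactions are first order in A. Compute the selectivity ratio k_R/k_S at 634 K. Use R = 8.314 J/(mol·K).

Since both paths have the same order in A, the concentration cancels and S_{R/S} = k_R/k_S = (A_R/A_S)·exp[(E_S−E_R)/(RT)].
(E_S−E_R)/(RT) = (152−85.9)×10³/(8.314×634) = 66100/5271 = 12.54.
k_R/k_S = (8.15×10^12/1.03×10^19)·exp(12.54) = 7.913×10^-7 × 2.793×10^5 = 0.221.
Since E_R < E_S, lowering the temperature improves selectivity toward R.

0.221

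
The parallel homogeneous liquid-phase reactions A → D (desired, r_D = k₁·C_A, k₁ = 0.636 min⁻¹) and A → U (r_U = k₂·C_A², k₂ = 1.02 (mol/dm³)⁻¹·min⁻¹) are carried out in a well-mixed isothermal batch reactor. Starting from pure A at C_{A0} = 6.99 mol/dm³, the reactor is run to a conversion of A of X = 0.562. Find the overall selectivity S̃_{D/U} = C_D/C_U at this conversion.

C_A = C_{A0}(1−X) = 3.062 mol/dm³.
Along a PFR/batch, dC_D/dC_A = −r_D/(r_D+r_U) = −k₁/(k₁+k₂·C_A).
Integrating from C_{A0} to C_A: C_D = (0.636/1.02)·ln[(0.636+1.02·6.99)/(0.636+1.02·3.06)] = 0.6235·ln(7.766/3.759) = 0.4524 mol/dm³.
C_U = (C_{A0}−C_A)−C_D = 3.476 mol/dm³; S̃_{D/U} = 0.4524/3.476 = 0.130.

0.130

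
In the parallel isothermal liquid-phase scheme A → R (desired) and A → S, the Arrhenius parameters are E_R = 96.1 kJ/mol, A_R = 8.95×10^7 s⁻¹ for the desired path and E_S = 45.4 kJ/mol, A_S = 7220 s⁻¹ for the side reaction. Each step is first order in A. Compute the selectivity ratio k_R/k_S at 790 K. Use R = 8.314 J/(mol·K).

With equal orders, S_{R/S} = k_R/k_S = (A_R/A_S)·exp[(E_S−E_R)/(RT)].
(E_S−E_R)/(RT) = (45.4−96.1)×10³/(8.314×790) = -50700/6568 = -7.719.
k_R/k_S = (8.95×10^7/7220)·exp(-7.719) = 12396 × 4.442×10^-4 = 5.51.
Since E_R > E_S, raising the temperature improves selectivity toward R.

5.51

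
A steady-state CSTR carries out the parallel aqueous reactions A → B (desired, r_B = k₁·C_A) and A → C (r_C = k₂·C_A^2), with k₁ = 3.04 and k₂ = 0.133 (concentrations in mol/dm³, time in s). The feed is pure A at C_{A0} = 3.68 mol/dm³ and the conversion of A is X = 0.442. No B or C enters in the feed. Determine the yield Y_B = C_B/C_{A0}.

0.406

Exit C_A = C_{A0}(1−X) = 3.68×0.558 = 2.053 mol/dm³.
Rates in a CSTR are evaluated at the outlet concentration: r_B = 3.04×2.053 = 6.242, r_C = 0.133×2.053^2 = 0.5608.
Fraction of consumed A going to B: r_B/(r_B+r_C) = 0.9176.
C_B = 0.9176·C_{A0}·X = 0.9176×3.68×0.442 = 1.49 mol/dm³; Y_B = C_B/C_{A0} = 0.406.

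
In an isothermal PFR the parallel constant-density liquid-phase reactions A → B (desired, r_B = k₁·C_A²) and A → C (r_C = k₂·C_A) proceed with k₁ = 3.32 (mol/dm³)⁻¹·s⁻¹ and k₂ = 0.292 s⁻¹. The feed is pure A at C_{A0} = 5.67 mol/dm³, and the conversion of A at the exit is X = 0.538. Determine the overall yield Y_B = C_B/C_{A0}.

C_A = C_{A0}(1−X) = 2.620 mol/dm³.
Along a PFR/batch, dC_C/dC_A = −r_C/(r_B+r_C) = −k₂/(k₂+k₁·C_A).
Integrating from C_{A0} to C_A: C_C = (0.292/3.32)·ln[(0.292+3.32·5.67)/(0.292+3.32·2.62)] = 0.08795·ln(19.12/8.989) = 0.06636 mol/dm³.
Then C_B = (C_{A0}−C_A) − C_C = 3.050 − 0.06636 = 2.984 mol/dm³.
Y_B = C_B/C_{A0} = 2.984/5.67 = 0.526.

0.526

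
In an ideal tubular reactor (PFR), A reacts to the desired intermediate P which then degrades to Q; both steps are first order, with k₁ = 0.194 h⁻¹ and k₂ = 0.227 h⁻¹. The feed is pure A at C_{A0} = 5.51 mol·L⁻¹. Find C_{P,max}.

1.87 mol·L⁻¹

For a first-order series the maximum intermediate yield is C_{P,max}/C_{A0} = (k₁/k₂)^[k₂/(k₂−k₁)].
= (0.194/0.227)^(0.227/(0.227−0.194)) = (0.8546)^(6.879) = 0.3394.
C_{P,max} = 0.3394×5.51 = 1.87 mol·L⁻¹.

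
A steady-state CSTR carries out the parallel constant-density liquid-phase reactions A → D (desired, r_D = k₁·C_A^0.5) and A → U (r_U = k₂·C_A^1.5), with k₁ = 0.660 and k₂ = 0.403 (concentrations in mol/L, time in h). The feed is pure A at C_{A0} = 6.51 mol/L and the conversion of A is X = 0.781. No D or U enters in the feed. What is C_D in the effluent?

2.72 mol/L

Exit C_A = C_{A0}(1−X) = 6.51×0.219 = 1.426 mol/L.
In a CSTR the entire volume is at exit conditions, so r_D = 0.660×1.426^0.5 = 0.7881 and r_U = 0.403×1.426^1.5 = 0.6860.
Fraction of consumed A going to D: r_D/(r_D+r_U) = 0.5346.
C_D = 0.5346·C_{A0}·X = 0.5346×6.51×0.781 = 2.72 mol/L.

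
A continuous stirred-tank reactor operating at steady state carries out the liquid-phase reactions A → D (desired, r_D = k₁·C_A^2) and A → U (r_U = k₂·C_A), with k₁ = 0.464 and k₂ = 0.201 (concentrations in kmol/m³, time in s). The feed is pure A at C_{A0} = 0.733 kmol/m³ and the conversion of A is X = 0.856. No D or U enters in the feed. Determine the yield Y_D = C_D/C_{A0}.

0.168

Exit C_A = C_{A0}(1−X) = 0.733×0.144 = 0.1056 kmol/m³.
A CSTR operates uniformly at the exit composition, giving r_D = 0.005170 and r_U = 0.02122 (each k·C_A^n at C_A = 0.1056).
Fraction of consumed A going to D: r_D/(r_D+r_U) = 0.1959.
C_D = 0.1959·C_{A0}·X = 0.1959×0.733×0.856 = 0.123 kmol/m³; Y_D = C_D/C_{A0} = 0.168.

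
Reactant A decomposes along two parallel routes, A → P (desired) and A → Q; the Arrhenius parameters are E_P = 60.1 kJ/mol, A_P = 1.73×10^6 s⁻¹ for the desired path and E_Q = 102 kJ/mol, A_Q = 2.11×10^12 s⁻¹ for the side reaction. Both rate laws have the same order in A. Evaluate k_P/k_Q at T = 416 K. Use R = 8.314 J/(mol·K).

k_P/k_Q = (A_P/A_Q)·exp[−(E_P−E_Q)/(RT)] = (A_P/A_Q)·exp[(E_Q−E_P)/(RT)].
(E_Q−E_P)/(RT) = (102−60.1)×10³/(8.314×416) = 41900/3459 = 12.11.
k_P/k_Q = (1.73×10^6/2.11×10^12)·exp(12.11) = 8.199×10^-7 × 1.825×10^5 = 0.150.
Since E_P < E_Q, lowering the temperature improves selectivity toward P.

0.150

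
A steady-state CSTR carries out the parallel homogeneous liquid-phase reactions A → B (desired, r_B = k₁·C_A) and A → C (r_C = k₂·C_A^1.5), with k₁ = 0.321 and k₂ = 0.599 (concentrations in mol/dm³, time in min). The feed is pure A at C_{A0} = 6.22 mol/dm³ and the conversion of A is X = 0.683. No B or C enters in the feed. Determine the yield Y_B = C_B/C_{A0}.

Exit C_A = C_{A0}(1−X) = 6.22×0.317 = 1.972 mol/dm³.
In a CSTR the entire volume is at exit conditions, so r_B = 0.321×1.972 = 0.6329 and r_C = 0.599×1.972^1.5 = 1.658.
Fraction of consumed A going to B: r_B/(r_B+r_C) = 0.2762.
C_B = 0.2762·C_{A0}·X = 0.2762×6.22×0.683 = 1.17 mol/dm³; Y_B = C_B/C_{A0} = 0.189.

0.189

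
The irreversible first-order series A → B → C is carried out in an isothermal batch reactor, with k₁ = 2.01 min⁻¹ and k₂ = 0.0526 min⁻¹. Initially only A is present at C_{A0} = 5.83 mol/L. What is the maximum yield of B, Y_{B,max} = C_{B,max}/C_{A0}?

For a first-order series the maximum intermediate yield is C_{B,max}/C_{A0} = (k₁/k₂)^[k₂/(k₂−k₁)].
= (2.01/0.0526)^(0.0526/(0.0526−2.01)) = (38.21)^(-0.02687) = 0.9067.

0.907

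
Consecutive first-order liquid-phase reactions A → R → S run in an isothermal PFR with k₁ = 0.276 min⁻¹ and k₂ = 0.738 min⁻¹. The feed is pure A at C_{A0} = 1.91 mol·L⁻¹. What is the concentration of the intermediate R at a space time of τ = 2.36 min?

The intermediate concentration in a first-order A→B→C sequence is C_R = k₁C_{A0}(e^(−k₁τ) − e^(−k₂τ))/(k₂−k₁).
e^(−k₁τ) = e^(−0.276×2.36) = e^(−0.6514) = 0.5213; e^(−k₂τ) = e^(−1.742) = 0.1752.
C_R = 0.276×1.91/(0.738−0.276) × (0.5213−0.1752) = 1.141×0.3461 = 0.3949 mol·L⁻¹.

0.395 mol·L⁻¹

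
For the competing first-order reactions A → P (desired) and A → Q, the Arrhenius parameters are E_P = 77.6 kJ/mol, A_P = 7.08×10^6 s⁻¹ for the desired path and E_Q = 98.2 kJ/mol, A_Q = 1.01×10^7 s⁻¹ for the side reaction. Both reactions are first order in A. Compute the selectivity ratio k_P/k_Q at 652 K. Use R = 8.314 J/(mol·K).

Since both paths have the same order in A, the concentration cancels and S_{P/Q} = k_P/k_Q = (A_P/A_Q)·exp[(E_Q−E_P)/(RT)].
(E_Q−E_P)/(RT) = (98.2−77.6)×10³/(8.314×652) = 20600/5421 = 3.800.
k_P/k_Q = (7.08×10^6/1.01×10^7)·exp(3.800) = 0.7010 × 44.71 = 31.3.

31.3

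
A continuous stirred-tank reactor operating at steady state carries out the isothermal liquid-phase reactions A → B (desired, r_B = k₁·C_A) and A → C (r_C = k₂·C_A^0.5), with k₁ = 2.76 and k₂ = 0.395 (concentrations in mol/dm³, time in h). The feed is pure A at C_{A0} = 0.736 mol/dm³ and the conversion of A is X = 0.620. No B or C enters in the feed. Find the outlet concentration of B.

0.359 mol/dm³

Exit C_A = C_{A0}(1−X) = 0.736×0.380 = 0.2797 mol/dm³.
Rates in a CSTR are evaluated at the outlet concentration: r_B = 2.76×0.2797 = 0.7719, r_C = 0.395×0.2797^0.5 = 0.2089.
Fraction of consumed A going to B: r_B/(r_B+r_C) = 0.7870.
C_B = 0.7870·C_{A0}·X = 0.7870×0.736×0.620 = 0.359 mol/dm³.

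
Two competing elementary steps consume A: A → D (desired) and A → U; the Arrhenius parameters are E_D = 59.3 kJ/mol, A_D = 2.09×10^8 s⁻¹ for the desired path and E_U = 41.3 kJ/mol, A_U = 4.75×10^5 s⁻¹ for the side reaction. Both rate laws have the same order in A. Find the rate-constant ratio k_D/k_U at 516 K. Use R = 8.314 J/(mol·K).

With equal orders, S_{D/U} = k_D/k_U = (A_D/A_U)·exp[(E_U−E_D)/(RT)].
(E_U−E_D)/(RT) = (41.3−59.3)×10³/(8.314×516) = -18000/4290 = -4.196.
k_D/k_U = (2.09×10^8/4.75×10^5)·exp(-4.196) = 440.0 × 0.01506 = 6.63.

6.63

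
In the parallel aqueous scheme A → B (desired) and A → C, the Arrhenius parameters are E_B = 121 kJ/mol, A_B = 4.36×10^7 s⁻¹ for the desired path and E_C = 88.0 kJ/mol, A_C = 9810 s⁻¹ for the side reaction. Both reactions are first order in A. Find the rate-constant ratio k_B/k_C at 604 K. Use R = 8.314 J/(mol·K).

With equal orders, S_{B/C} = k_B/k_C = (A_B/A_C)·exp[(E_C−E_B)/(RT)].
(E_C−E_B)/(RT) = (88.0−121)×10³/(8.314×604) = -33000/5022 = -6.572.
k_B/k_C = (4.36×10^7/9810)·exp(-6.572) = 4444 × 0.001400 = 6.22.

6.22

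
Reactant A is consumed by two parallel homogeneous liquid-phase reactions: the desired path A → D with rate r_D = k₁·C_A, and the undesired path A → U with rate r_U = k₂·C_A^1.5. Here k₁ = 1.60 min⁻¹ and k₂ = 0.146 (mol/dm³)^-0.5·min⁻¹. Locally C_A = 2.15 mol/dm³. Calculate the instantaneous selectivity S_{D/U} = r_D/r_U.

S_{D/U} = r_D/r_U = (k₁·C_A)/(k₂·C_A^1.5) = (k₁/k₂)·C_A^-0.5.
= (1.60×2.150) / (0.146×2.150^1.5) = 3.440/0.4603 = 7.47.

7.47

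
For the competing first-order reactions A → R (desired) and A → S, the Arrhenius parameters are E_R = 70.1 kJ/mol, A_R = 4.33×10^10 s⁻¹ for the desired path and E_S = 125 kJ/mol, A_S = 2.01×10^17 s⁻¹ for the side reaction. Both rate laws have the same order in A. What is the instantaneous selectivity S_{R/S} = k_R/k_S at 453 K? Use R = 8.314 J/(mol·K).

Since both paths have the same order in A, the concentration cancels and S_{R/S} = k_R/k_S = (A_R/A_S)·exp[(E_S−E_R)/(RT)].
(E_S−E_R)/(RT) = (125−70.1)×10³/(8.314×453) = 54900/3766 = 14.58.
k_R/k_S = (4.33×10^10/2.01×10^17)·exp(14.58) = 2.154×10^-7 × 2.141×10^6 = 0.461.
Since E_R < E_S, lowering the temperature improves selectivity toward R.

0.461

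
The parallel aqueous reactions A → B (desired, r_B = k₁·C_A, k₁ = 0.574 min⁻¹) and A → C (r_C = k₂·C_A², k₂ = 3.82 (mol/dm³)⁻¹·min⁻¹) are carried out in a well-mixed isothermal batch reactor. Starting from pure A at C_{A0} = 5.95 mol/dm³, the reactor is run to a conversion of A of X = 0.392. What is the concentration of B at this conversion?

C_A = C_{A0}(1−X) = 3.618 mol/dm³.
Along a PFR/batch, dC_B/dC_A = −r_B/(r_B+r_C) = −k₁/(k₁+k₂·C_A).
Integrating from C_{A0} to C_A: C_B = (0.574/3.82)·ln[(0.574+3.82·5.95)/(0.574+3.82·3.62)] = 0.1503·ln(23.30/14.39) = 0.07240 mol/dm³.

0.0724 mol/dm³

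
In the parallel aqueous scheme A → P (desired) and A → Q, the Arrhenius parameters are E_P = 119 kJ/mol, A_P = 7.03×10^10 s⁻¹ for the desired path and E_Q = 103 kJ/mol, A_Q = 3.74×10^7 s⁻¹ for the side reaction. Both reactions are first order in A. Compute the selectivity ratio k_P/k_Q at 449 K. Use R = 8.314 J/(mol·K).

With equal orders, S_{P/Q} = k_P/k_Q = (A_P/A_Q)·exp[(E_Q−E_P)/(RT)].
(E_Q−E_P)/(RT) = (103−119)×10³/(8.314×449) = -16000/3733 = -4.286.
k_P/k_Q = (7.03×10^10/3.74×10^7)·exp(-4.286) = 1880 × 0.01376 = 25.9.

25.9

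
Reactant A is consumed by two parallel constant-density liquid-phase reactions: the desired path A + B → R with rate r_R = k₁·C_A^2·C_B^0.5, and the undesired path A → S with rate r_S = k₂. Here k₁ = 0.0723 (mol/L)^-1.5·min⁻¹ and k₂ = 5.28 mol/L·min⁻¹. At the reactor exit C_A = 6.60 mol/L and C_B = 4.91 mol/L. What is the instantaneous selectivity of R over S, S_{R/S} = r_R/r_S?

1.32

S_{R/S} = r_R/r_S = (k₁·C_A^2·C_B^0.5)/(k₂) = (k₁/k₂)·C_A^2·C_B^0.5.
= (0.0723×6.600^2×4.910^0.5) / (5.28) = 6.979/5.280 = 1.32.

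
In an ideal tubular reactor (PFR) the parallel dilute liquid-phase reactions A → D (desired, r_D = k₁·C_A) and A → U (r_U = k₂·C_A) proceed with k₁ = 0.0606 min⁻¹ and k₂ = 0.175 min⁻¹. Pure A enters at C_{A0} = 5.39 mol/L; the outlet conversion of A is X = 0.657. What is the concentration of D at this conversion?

0.911 mol/L

C_A = C_{A0}(1−X) = 1.849 mol/L.
Both paths are first order in A, so the instantaneous fraction to D is constant: dC_D/d(−C_A) = k₁/(k₁+k₂) = 0.2572.
C_D = 0.2572·(C_{A0}−C_A) = 0.2572×3.541 = 0.911 mol/L.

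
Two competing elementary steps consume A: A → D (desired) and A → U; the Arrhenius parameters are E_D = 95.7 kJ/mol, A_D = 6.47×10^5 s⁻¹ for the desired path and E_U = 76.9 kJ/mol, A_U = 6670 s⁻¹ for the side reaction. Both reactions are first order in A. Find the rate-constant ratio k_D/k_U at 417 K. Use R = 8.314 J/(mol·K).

0.428

With equal orders, S_{D/U} = k_D/k_U = (A_D/A_U)·exp[(E_U−E_D)/(RT)].
(E_U−E_D)/(RT) = (76.9−95.7)×10³/(8.314×417) = -18800/3467 = -5.423.
k_D/k_U = (6.47×10^5/6670)·exp(-5.423) = 97.00 × 0.004415 = 0.428.
Since E_D > E_U, raising the temperature improves selectivity toward D.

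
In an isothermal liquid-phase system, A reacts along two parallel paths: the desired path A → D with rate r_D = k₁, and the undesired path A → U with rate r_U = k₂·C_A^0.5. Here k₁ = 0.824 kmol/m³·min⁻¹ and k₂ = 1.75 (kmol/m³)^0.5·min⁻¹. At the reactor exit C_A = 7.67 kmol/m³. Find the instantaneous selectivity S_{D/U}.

S_{D/U} = r_D/r_U = (k₁)/(k₂·C_A^0.5) = (k₁/k₂)·C_A^-0.5.
= (0.824) / (1.75×7.670^0.5) = 0.8240/4.847 = 0.170.

0.170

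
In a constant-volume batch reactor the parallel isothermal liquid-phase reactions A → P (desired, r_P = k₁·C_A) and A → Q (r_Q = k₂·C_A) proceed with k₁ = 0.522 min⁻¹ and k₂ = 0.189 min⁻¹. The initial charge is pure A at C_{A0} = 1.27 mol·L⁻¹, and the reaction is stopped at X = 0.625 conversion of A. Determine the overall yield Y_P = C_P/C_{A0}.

C_A = C_{A0}(1−X) = 0.4763 mol·L⁻¹.
Both paths are first order in A, so the instantaneous fraction to P is constant: dC_P/d(−C_A) = k₁/(k₁+k₂) = 0.7342.
C_P = 0.7342·(C_{A0}−C_A) = 0.7342×0.7937 = 0.583 mol·L⁻¹.
Y_P = C_P/C_{A0} = 0.5828/1.27 = 0.459.

0.459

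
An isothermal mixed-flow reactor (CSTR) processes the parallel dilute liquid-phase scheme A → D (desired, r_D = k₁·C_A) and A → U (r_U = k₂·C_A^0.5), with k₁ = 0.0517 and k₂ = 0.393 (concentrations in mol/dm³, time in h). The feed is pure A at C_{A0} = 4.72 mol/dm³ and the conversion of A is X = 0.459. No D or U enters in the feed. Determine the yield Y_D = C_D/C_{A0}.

Exit C_A = C_{A0}(1−X) = 4.72×0.541 = 2.554 mol/dm³.
In a CSTR the entire volume is at exit conditions, so r_D = 0.0517×2.554 = 0.1320 and r_U = 0.393×2.554^0.5 = 0.6280.
Fraction of consumed A going to D: r_D/(r_D+r_U) = 0.1737.
C_D = 0.1737·C_{A0}·X = 0.1737×4.72×0.459 = 0.376 mol/dm³; Y_D = C_D/C_{A0} = 0.0797.

0.0797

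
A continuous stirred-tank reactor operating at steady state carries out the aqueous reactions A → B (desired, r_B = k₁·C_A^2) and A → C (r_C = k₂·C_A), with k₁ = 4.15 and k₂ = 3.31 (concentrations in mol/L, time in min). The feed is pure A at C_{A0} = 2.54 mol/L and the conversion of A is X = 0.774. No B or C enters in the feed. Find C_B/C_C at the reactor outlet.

Exit C_A = C_{A0}(1−X) = 2.54×0.226 = 0.5740 mol/L.
In a CSTR the entire volume is at exit conditions, so r_B = 4.15×0.5740^2 = 1.368 and r_C = 3.31×0.5740 = 1.900.
Overall selectivity = C_B/C_C = r_Bτ/(r_Cτ) = r_B/r_C = 0.720.

0.720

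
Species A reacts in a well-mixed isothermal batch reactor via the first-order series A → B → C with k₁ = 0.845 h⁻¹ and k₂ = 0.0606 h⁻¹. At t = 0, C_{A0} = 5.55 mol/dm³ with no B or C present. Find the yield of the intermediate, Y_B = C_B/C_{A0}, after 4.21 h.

0.804

For first-order series with pure A initially, C_B(t) = k₁C_{A0}/(k₂−k₁)·(e^(−k₁t) − e^(−k₂t)).
e^(−k₁t) = e^(−0.845×4.21) = e^(−3.557) = 0.02851; e^(−k₂t) = e^(−0.2551) = 0.7748.
C_B = 0.845×5.55/(0.0606−0.845) × (0.02851−0.7748) = (-5.979)×(-0.7463) = 4.462 mol/dm³.
Y_B = C_B/C_{A0} = 4.462/5.55 = 0.804.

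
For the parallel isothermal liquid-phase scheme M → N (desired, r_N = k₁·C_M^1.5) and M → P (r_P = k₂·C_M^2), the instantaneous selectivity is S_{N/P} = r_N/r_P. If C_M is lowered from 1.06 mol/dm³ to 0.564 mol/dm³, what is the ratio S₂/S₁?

1.37

S_{N/P} = (k₁/k₂)·C_M^-0.5, so S₂/S₁ = (C_{M,2}/C_{M,1})^-0.5.
= (0.564/1.06)^(-0.5) = (0.5321)^(-0.5) = 1.37.
Selectivity toward N rises as C_M falls — low-concentration operation is favoured.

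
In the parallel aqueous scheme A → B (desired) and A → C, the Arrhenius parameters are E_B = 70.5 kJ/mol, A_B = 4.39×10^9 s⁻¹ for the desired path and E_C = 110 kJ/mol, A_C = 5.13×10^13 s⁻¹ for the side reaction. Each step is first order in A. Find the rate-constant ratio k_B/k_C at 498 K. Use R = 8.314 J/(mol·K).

k_B/k_C = (A_B/A_C)·exp[−(E_B−E_C)/(RT)] = (A_B/A_C)·exp[(E_C−E_B)/(RT)].
(E_C−E_B)/(RT) = (110−70.5)×10³/(8.314×498) = 39500/4140 = 9.540.
k_B/k_C = (4.39×10^9/5.13×10^13)·exp(9.540) = 8.558×10^-5 × 13908 = 1.19.
Since E_B < E_C, lowering the temperature improves selectivity toward B.

1.19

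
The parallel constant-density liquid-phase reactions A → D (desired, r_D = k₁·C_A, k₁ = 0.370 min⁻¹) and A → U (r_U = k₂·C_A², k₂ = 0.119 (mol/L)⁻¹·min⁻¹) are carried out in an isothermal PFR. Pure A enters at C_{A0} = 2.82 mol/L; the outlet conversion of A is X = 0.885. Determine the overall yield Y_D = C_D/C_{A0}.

C_A = C_{A0}(1−X) = 0.3243 mol/L.
Along a PFR/batch, dC_D/dC_A = −r_D/(r_D+r_U) = −k₁/(k₁+k₂·C_A).
Integrating from C_{A0} to C_A: C_D = (0.370/0.119)·ln[(0.370+0.119·2.82)/(0.370+0.119·0.324)] = 3.109·ln(0.7056/0.4086) = 1.699 mol/L.
Y_D = C_D/C_{A0} = 1.699/2.82 = 0.602.

0.602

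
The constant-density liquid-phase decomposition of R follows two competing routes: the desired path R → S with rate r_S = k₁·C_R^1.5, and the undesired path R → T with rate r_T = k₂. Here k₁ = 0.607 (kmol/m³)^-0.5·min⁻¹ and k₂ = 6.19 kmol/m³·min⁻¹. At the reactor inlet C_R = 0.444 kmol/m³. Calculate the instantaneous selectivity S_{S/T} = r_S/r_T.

S_{S/T} = r_S/r_T = (k₁·C_R^1.5)/(k₂) = (k₁/k₂)·C_R^1.5.
= (0.607×0.4440^1.5) / (6.19) = 0.1796/6.190 = 0.0290.

0.0290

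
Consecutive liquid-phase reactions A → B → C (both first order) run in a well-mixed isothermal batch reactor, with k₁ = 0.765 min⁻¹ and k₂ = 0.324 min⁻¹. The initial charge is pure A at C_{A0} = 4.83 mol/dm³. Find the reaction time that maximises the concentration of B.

1.95 min

For first-order series the maximum of C_B occurs at t_opt = ln(k₂/k₁)/(k₂−k₁).
= ln(0.324/0.765)/(0.324−0.765) = ln(0.4235)/-0.4410 = -0.8591/-0.4410 = 1.95 min.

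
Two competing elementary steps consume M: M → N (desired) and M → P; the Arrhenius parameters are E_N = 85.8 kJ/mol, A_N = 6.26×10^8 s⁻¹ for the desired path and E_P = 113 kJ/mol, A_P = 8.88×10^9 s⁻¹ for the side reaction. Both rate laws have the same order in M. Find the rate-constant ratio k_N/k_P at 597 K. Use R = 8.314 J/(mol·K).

16.9

With equal orders, S_{N/P} = k_N/k_P = (A_N/A_P)·exp[(E_P−E_N)/(RT)].
(E_P−E_N)/(RT) = (113−85.8)×10³/(8.314×597) = 27200/4963 = 5.480.
k_N/k_P = (6.26×10^8/8.88×10^9)·exp(5.480) = 0.07050 × 239.9 = 16.9.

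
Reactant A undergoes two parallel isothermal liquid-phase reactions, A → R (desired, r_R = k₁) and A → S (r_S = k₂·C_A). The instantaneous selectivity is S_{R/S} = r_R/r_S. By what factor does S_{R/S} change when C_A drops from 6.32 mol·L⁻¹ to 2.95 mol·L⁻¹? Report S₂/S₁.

2.14

S_{R/S} = (k₁/k₂)·C_A⁻¹, so S₂/S₁ = (C_{A,2}/C_{A,1})⁻¹.
= 6.32/2.95 = 2.14.
Selectivity toward R rises as C_A falls — low-concentration operation is favoured.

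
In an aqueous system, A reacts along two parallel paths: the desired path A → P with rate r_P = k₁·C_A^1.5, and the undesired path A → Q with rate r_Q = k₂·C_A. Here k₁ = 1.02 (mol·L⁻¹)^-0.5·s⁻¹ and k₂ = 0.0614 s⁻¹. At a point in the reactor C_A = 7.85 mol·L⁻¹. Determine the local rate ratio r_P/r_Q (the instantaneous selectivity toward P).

46.5

S_{P/Q} = r_P/r_Q = (k₁·C_A^1.5)/(k₂·C_A) = (k₁/k₂)·C_A^0.5.
= (1.02×7.850^1.5) / (0.0614×7.850) = 22.43/0.4820 = 46.5.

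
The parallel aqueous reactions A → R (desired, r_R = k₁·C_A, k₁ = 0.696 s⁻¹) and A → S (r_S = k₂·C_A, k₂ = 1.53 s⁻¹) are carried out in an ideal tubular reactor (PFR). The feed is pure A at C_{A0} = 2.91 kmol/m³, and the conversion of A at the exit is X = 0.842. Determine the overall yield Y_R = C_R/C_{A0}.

C_A = C_{A0}(1−X) = 0.4598 kmol/m³.
Both paths are first order in A, so the instantaneous fraction to R is constant: dC_R/d(−C_A) = k₁/(k₁+k₂) = 0.3127.
C_R = 0.3127·(C_{A0}−C_A) = 0.3127×2.450 = 0.766 kmol/m³.
Y_R = C_R/C_{A0} = 0.7661/2.91 = 0.263.

0.263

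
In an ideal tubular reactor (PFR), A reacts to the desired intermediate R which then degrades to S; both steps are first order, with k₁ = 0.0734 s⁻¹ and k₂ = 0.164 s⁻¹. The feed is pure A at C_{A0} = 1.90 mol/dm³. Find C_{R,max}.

For a first-order series the maximum intermediate yield is C_{R,max}/C_{A0} = (k₁/k₂)^[k₂/(k₂−k₁)].
= (0.0734/0.164)^(0.164/(0.164−0.0734)) = (0.4476)^(1.810) = 0.2333.
C_{R,max} = 0.2333×1.90 = 0.443 mol/dm³.

0.443 mol/dm³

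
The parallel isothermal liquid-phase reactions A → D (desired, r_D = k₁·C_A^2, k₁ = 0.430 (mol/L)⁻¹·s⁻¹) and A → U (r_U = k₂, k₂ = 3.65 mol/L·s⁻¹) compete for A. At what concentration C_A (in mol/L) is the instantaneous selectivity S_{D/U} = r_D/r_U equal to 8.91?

S_{D/U} = (k₁/k₂)·C_A^2 ⇒ C_A = (S·k₂/k₁)^(0.5).
= (8.91×3.65/0.430)^(0.5) = (75.63)^(0.5) = 8.70 mol/L.

8.70 mol/L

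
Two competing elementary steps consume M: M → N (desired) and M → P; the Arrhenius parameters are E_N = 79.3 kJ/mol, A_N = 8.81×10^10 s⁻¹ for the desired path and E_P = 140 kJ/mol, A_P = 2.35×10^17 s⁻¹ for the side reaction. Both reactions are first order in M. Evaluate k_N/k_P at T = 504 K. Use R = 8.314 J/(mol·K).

Since both paths have the same order in M, the concentration cancels and S_{N/P} = k_N/k_P = (A_N/A_P)·exp[(E_P−E_N)/(RT)].
(E_P−E_N)/(RT) = (140−79.3)×10³/(8.314×504) = 60700/4190 = 14.49.
k_N/k_P = (8.81×10^10/2.35×10^17)·exp(14.49) = 3.749×10^-7 × 1.955×10^6 = 0.733.
Since E_N < E_P, lowering the temperature improves selectivity toward N.

0.733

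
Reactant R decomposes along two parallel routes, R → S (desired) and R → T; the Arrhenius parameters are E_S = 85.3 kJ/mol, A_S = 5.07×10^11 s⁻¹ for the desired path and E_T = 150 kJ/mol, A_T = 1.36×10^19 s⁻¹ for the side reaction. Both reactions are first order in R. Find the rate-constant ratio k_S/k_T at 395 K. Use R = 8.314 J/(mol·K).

13.4

With equal orders, S_{S/T} = k_S/k_T = (A_S/A_T)·exp[(E_T−E_S)/(RT)].
(E_T−E_S)/(RT) = (150−85.3)×10³/(8.314×395) = 64700/3284 = 19.70.
k_S/k_T = (5.07×10^11/1.36×10^19)·exp(19.70) = 3.728×10^-8 × 3.599×10^8 = 13.4.
Since E_S < E_T, lowering the temperature improves selectivity toward S.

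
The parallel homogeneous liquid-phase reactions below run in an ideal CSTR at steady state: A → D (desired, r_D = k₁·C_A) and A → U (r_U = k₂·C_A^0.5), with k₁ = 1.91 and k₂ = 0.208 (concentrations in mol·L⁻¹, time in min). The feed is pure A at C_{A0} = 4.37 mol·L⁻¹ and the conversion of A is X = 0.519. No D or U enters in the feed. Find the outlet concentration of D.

2.11 mol·L⁻¹

Exit C_A = C_{A0}(1−X) = 4.37×0.481 = 2.102 mol·L⁻¹.
Rates in a CSTR are evaluated at the outlet concentration: r_D = 1.91×2.102 = 4.015, r_U = 0.208×2.102^0.5 = 0.3016.
Fraction of consumed A going to D: r_D/(r_D+r_U) = 0.9301.
C_D = 0.9301·C_{A0}·X = 0.9301×4.37×0.519 = 2.11 mol·L⁻¹.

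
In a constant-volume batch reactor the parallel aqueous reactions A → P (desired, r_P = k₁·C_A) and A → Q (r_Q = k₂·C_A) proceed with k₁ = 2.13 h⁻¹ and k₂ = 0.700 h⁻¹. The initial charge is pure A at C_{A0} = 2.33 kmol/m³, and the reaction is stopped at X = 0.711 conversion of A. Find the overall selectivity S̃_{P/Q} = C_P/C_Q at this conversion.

3.04

C_A = C_{A0}(1−X) = 0.6734 kmol/m³.
Both paths are first order in A, so the instantaneous fraction to P is constant: dC_P/d(−C_A) = k₁/(k₁+k₂) = 0.7527.
C_P = 0.7527·(C_{A0}−C_A) = 0.7527×1.657 = 1.25 kmol/m³.
C_Q = (C_{A0}−C_A)−C_P = 0.4098 kmol/m³; S̃_{P/Q} = 1.247/0.4098 = 3.04.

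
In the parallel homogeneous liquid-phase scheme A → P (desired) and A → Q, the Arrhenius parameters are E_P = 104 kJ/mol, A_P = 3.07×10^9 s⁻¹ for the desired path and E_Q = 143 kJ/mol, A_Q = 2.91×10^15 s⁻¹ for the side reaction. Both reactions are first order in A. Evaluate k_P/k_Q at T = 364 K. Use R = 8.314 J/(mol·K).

k_P/k_Q = (A_P/A_Q)·exp[−(E_P−E_Q)/(RT)] = (A_P/A_Q)·exp[(E_Q−E_P)/(RT)].
(E_Q−E_P)/(RT) = (143−104)×10³/(8.314×364) = 39000/3026 = 12.89.
k_P/k_Q = (3.07×10^9/2.91×10^15)·exp(12.89) = 1.055×10^-6 × 3.952×10^5 = 0.417.
Since E_P < E_Q, lowering the temperature improves selectivity toward P.

0.417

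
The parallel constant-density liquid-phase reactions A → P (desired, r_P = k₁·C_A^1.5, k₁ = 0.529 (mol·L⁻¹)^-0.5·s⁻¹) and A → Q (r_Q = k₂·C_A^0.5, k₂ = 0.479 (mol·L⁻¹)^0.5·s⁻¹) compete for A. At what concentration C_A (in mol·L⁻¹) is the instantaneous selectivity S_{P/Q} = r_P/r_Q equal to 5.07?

S_{P/Q} = (k₁/k₂)·C_A ⇒ C_A = S·k₂/k₁.
= 5.07×0.479/0.529 = 4.59 mol·L⁻¹.

4.59 mol·L⁻¹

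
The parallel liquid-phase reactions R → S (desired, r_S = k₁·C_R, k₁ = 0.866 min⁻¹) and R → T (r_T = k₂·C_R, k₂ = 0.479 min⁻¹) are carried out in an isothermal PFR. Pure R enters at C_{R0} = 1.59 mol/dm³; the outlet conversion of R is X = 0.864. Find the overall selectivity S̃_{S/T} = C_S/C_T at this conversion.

1.81

C_R = C_{R0}(1−X) = 0.2162 mol/dm³.
Both paths are first order in R, so the instantaneous fraction to S is constant: dC_S/d(−C_R) = k₁/(k₁+k₂) = 0.6439.
C_S = 0.6439·(C_{R0}−C_R) = 0.6439×1.374 = 0.885 mol/dm³.
C_T = (C_{R0}−C_R)−C_S = 0.4892 mol/dm³; S̃_{S/T} = 0.8845/0.4892 = 1.81.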